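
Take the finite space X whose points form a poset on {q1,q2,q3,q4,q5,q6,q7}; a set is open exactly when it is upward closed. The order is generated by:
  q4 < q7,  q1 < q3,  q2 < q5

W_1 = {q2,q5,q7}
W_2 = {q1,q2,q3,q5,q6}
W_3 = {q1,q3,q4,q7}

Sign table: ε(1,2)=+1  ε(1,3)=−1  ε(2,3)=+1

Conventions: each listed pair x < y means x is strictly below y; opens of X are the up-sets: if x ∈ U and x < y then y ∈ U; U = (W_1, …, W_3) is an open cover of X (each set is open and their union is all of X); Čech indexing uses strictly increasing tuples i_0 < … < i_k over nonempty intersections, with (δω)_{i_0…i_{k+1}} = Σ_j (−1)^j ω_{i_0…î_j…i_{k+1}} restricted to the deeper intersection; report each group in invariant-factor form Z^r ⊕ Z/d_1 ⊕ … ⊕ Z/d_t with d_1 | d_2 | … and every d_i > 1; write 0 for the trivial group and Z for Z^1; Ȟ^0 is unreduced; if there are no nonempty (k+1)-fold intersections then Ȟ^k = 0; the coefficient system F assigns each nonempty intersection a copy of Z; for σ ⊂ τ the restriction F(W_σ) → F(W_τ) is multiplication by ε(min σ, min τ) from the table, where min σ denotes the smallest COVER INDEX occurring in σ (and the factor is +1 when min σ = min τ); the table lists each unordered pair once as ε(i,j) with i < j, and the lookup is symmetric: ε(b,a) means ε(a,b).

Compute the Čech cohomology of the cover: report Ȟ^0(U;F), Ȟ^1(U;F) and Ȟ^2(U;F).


nerve of the cover:
  W12={q2,q5} W13={q7} W23={q1,q3}
C dims 3,3; δ0: rk 3, SNF 1^2·2
Ȟ^0 = (3 − 3) − 0 = 0, so Ȟ^0 ≅ 0
Ȟ^1 = (3 − 0) − 3 = 0 plus torsion [2], so Ȟ^1 ≅ Z/2
Ȟ^2 = (0 − 0) − 0 = 0, so Ȟ^2 ≅ 0

Ȟ^0 = 0, Ȟ^1 = Z/2 and Ȟ^2 = 0


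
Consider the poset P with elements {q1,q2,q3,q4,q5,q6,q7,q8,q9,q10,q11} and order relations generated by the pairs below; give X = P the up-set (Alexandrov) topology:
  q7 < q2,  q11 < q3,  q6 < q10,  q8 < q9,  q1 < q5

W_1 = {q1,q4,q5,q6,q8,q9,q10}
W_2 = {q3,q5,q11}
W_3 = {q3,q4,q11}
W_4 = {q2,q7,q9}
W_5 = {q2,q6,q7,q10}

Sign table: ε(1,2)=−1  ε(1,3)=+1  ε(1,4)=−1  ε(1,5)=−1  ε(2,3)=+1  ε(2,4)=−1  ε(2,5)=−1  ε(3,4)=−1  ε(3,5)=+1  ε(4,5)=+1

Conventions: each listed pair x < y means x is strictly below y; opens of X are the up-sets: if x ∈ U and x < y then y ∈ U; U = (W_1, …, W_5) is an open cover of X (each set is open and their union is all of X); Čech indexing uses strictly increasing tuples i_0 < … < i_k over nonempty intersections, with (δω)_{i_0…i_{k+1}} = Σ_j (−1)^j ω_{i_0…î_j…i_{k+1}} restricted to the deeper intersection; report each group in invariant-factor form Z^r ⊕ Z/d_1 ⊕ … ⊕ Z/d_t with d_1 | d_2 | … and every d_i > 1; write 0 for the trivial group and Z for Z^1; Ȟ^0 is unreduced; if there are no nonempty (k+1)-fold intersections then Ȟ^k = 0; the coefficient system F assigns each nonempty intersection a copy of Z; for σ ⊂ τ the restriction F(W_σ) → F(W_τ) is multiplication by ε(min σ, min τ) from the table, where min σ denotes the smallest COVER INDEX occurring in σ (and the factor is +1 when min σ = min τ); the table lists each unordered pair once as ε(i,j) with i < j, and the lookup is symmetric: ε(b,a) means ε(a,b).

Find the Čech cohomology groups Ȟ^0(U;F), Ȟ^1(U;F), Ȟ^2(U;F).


Ȟ^0 = 0,  Ȟ^1 = Z ⊕ Z/2,  Ȟ^2 = 0

nerve of the cover:
  W12={q5} W13={q4} W14={q9} W15={q6,q10} W23={q3,q11} W45={q2,q7}
C dims 5,6; δ0: rk 5, SNF 1^4·2
Ȟ^0 = (5 − 5) − 0 = 0, so Ȟ^0 ≅ 0
Ȟ^1 = (6 − 0) − 5 = 1 plus torsion [2], so Ȟ^1 ≅ Z ⊕ Z/2
Ȟ^2 = (0 − 0) − 0 = 0, so Ȟ^2 ≅ 0


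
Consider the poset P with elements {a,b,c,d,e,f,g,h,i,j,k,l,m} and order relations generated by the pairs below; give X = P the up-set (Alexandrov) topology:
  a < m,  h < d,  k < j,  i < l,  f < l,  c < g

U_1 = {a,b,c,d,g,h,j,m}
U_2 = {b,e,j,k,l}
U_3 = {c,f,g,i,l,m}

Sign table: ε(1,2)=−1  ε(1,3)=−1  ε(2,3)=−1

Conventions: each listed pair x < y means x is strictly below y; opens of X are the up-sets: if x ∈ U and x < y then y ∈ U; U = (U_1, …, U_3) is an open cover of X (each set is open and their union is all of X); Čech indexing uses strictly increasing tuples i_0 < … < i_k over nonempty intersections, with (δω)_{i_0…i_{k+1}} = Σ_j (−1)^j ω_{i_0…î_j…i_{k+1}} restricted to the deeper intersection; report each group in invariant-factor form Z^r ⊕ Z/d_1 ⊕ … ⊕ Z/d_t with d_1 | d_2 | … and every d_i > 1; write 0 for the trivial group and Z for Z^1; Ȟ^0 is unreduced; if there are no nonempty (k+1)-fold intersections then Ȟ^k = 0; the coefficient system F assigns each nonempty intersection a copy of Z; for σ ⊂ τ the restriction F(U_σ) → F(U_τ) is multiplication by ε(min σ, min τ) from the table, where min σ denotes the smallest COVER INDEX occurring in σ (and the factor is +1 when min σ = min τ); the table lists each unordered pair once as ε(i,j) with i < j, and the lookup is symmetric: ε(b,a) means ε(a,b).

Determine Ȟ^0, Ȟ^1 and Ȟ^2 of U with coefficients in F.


nonempty overlaps:
  U12={b,j} U13={c,g,m} U23={l}
C dims 3,3; δ0: rk 3, SNF 1^2·2
degree 0: 3−3−0 = 0 → Ȟ^0 ≅ 0
degree 1: 3−0−3 = 0 plus torsion [2] → Ȟ^1 ≅ Z/2
degree 2: 0−0−0 = 0 → Ȟ^2 ≅ 0

Ȟ^0(U;F) ≅ 0, Ȟ^1(U;F) ≅ Z/2, Ȟ^2(U;F) ≅ 0


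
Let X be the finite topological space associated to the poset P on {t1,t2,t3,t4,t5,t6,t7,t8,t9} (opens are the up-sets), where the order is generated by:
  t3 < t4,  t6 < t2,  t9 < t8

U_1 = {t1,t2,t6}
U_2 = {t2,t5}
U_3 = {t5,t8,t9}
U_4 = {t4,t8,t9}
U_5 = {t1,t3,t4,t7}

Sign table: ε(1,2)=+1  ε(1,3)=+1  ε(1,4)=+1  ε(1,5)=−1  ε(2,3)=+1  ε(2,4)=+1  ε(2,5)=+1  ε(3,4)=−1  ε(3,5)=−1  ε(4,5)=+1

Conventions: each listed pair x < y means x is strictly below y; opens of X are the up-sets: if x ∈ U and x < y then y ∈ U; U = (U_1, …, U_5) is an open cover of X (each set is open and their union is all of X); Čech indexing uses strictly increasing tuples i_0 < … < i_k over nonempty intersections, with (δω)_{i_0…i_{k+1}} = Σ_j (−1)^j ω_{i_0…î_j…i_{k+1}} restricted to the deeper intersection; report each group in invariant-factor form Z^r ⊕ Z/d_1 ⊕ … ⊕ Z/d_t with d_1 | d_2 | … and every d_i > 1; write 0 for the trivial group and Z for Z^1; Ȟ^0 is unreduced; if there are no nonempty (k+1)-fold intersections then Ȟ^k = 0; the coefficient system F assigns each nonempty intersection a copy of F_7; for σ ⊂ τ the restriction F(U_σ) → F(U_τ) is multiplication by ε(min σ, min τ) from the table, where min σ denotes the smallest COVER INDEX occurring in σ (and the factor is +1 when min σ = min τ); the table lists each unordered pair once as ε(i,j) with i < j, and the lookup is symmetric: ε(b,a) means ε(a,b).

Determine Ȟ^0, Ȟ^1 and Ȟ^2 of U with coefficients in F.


Ȟ^0 = Z/7, Ȟ^1 = Z/7 and Ȟ^2 = 0

nerve of the cover:
  U12={t2} U15={t1} U23={t5} U34={t8,t9} U45={t4}
C dims 5,5; δ0: rk_F7 4
Ȟ^0 = (5 − 4) − 0 = 1, so Ȟ^0 ≅ Z/7
Ȟ^1 = (5 − 0) − 4 = 1, so Ȟ^1 ≅ Z/7
Ȟ^2 = (0 − 0) − 0 = 0, so Ȟ^2 ≅ 0


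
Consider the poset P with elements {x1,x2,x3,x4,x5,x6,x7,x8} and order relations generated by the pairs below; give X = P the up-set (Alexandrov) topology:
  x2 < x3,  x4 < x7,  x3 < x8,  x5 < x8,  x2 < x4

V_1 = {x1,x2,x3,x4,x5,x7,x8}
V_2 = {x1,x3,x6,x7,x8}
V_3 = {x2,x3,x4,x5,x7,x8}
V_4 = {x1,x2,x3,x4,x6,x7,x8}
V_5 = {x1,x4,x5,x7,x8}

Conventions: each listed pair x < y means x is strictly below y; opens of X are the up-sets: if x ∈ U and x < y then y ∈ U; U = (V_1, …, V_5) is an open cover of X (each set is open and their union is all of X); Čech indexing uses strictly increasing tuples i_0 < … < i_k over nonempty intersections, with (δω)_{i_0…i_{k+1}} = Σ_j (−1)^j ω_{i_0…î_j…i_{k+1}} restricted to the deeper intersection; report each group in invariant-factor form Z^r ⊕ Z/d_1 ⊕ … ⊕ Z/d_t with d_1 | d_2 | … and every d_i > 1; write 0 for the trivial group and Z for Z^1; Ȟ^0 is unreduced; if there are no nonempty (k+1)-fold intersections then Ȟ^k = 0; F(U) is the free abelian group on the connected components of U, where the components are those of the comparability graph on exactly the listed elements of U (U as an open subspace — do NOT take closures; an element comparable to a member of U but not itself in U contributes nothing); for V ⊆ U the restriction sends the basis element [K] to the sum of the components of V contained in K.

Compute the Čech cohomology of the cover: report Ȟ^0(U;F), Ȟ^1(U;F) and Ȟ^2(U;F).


Ȟ^0 ≅ Z^3,  Ȟ^1 ≅ 0,  Ȟ^2 ≅ 0

nerve of the cover:
  V12={x1,x3,x7,x8} V13={x2,x3,x4,x5,x7,x8} V14={x1,x2,x3,x4,x7,x8} V15={x1,x4,x5,x7,x8} V23={x3,x7,x8} V24={x1,x3,x6,x7,x8} V25={x1,x7,x8} V34={x2,x3,x4,x7,x8} V35={x4,x5,x7,x8} V45={x1,x4,x7,x8}
  V123={x3,x7,x8} V124={x1,x3,x7,x8} V125={x1,x7,x8} V134={x2,x3,x4,x7,x8} V135={x4,x5,x7,x8} V145={x1,x4,x7,x8} V234={x3,x7,x8} V235={x7,x8} V245={x1,x7,x8} V345={x4,x7,x8}
  V1234={x3,x7,x8} V1235={x7,x8} V1245={x1,x7,x8} V1345={x4,x7,x8} V2345={x7,x8}
  V12345={x7,x8}
components per intersection:
  V1: {x1} {x2,x3,x4,x5,x7,x8}
  V2: {x1} {x3,x8} {x6} {x7}
  V3: {x2,x3,x4,x5,x7,x8}
  V4: {x1} {x2,x3,x4,x7,x8} {x6}
  V5: {x1} {x4,x7} {x5,x8}
  V12: {x1} {x3,x8} {x7}
  V13: {x2,x3,x4,x5,x7,x8}
  V14: {x1} {x2,x3,x4,x7,x8}
  V15: {x1} {x4,x7} {x5,x8}
  V23: {x3,x8} {x7}
  V24: {x1} {x3,x8} {x6} {x7}
  V25: {x1} {x7} {x8}
  V34: {x2,x3,x4,x7,x8}
  V35: {x4,x7} {x5,x8}
  V45: {x1} {x4,x7} {x8}
  V123: {x3,x8} {x7}
  V124: {x1} {x3,x8} {x7}
  V125: {x1} {x7} {x8}
  V134: {x2,x3,x4,x7,x8}
  V135: {x4,x7} {x5,x8}
  V145: {x1} {x4,x7} {x8}
  V234: {x3,x8} {x7}
  V235: {x7} {x8}
  V245: {x1} {x7} {x8}
  V345: {x4,x7} {x8}
  V1234: {x3,x8} {x7}
  V1235: {x7} {x8}
  V1245: {x1} {x7} {x8}
  V1345: {x4,x7} {x8}
  V2345: {x7} {x8}
  V12345: {x7} {x8}
C dims 13,24,23,11; δ0: rk 10, SNF 1^10; δ1: rk 14, SNF 1^14; δ2: rk 9, SNF 1^9
Ȟ^0 = (13 − 10) − 0 = 3, so Ȟ^0 ≅ Z^3
Ȟ^1 = (24 − 14) − 10 = 0, so Ȟ^1 ≅ 0
Ȟ^2 = (23 − 9) − 14 = 0, so Ȟ^2 ≅ 0


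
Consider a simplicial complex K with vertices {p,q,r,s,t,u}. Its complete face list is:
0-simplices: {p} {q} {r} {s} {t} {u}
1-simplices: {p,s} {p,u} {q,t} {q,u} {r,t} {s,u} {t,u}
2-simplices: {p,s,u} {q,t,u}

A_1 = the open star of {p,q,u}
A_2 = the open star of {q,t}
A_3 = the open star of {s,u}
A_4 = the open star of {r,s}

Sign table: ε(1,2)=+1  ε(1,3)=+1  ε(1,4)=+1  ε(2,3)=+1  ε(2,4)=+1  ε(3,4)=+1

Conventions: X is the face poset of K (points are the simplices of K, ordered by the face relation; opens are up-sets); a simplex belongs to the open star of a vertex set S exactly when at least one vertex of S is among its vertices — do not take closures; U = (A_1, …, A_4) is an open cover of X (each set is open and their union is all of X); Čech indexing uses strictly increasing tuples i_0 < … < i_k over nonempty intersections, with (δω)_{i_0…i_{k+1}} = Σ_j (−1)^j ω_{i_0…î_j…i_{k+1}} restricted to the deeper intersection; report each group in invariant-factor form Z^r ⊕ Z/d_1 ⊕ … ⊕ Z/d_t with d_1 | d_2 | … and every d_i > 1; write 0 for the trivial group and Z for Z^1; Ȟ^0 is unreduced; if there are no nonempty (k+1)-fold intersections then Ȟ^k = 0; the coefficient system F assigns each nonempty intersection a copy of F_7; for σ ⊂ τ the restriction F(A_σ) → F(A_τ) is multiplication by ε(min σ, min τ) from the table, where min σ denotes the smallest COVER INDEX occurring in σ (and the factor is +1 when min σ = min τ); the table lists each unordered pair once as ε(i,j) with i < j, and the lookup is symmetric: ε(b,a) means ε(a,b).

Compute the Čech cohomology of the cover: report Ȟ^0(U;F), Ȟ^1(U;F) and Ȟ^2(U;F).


nerve of the cover:
  A1={{p},{q},{u},{p,s},{p,u},{q,t},{q,u},{s,u},{t,u},{p,s,u},{q,t,u}} A2={{q},{t},{q,t},{q,u},{r,t},{t,u},{q,t,u}} A3={{s},{u},{p,s},{p,u},{q,u},{s,u},{t,u},{p,s,u},{q,t,u}} A4={{r},{s},{p,s},{r,t},{s,u},{p,s,u}}
  A12={{q},{q,t},{q,u},{t,u},{q,t,u}} A13={{u},{p,s},{p,u},{q,u},{s,u},{t,u},{p,s,u},{q,t,u}} A14={{p,s},{s,u},{p,s,u}} A23={{q,u},{t,u},{q,t,u}} A24={{r,t}} A34={{s},{p,s},{s,u},{p,s,u}}
  A123={{q,u},{t,u},{q,t,u}} A134={{p,s},{s,u},{p,s,u}}
C dims 4,6,2; δ0: rk_F7 3; δ1: rk_F7 2
Ȟ^0 = (4 − 3) − 0 = 1, so Ȟ^0 ≅ Z/7
Ȟ^1 = (6 − 2) − 3 = 1, so Ȟ^1 ≅ Z/7
Ȟ^2 = (2 − 0) − 2 = 0, so Ȟ^2 ≅ 0

Ȟ^0 = Z/7,  Ȟ^1 = Z/7,  Ȟ^2 = 0


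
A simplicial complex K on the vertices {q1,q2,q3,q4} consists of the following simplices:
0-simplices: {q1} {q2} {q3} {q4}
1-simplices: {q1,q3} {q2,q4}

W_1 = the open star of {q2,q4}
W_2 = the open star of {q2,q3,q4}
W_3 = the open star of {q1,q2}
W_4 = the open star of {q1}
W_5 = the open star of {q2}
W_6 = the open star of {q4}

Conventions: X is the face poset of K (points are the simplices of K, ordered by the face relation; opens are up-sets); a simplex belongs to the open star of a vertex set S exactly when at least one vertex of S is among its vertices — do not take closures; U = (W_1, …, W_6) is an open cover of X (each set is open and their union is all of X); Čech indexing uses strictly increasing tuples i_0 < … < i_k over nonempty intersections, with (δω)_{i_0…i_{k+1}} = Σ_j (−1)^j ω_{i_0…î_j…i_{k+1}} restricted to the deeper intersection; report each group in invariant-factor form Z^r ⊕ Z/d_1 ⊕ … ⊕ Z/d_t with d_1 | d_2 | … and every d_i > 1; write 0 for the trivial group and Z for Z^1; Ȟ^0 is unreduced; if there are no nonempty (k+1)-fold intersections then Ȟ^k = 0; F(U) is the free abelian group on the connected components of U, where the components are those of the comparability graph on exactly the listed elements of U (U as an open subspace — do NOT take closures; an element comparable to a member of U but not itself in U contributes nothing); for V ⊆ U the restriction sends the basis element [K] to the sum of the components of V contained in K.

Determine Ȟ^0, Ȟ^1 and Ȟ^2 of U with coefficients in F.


Ȟ^0(U;F) ≅ Z^2, Ȟ^1(U;F) ≅ 0, Ȟ^2(U;F) ≅ 0

nonempty intersections:
  W1={{q2},{q4},{q2,q4}} W2={{q2},{q3},{q4},{q1,q3},{q2,q4}} W3={{q1},{q2},{q1,q3},{q2,q4}} W4={{q1},{q1,q3}} W5={{q2},{q2,q4}} W6={{q4},{q2,q4}}
  W12={{q2},{q4},{q2,q4}} W13={{q2},{q2,q4}} W15={{q2},{q2,q4}} W16={{q4},{q2,q4}} W23={{q2},{q1,q3},{q2,q4}} W24={{q1,q3}} W25={{q2},{q2,q4}} W26={{q4},{q2,q4}} W34={{q1},{q1,q3}} W35={{q2},{q2,q4}} W36={{q2,q4}} W56={{q2,q4}}
  W123={{q2},{q2,q4}} W125={{q2},{q2,q4}} W126={{q4},{q2,q4}} W135={{q2},{q2,q4}} W136={{q2,q4}} W156={{q2,q4}} W234={{q1,q3}} W235={{q2},{q2,q4}} W236={{q2,q4}} W256={{q2,q4}} W356={{q2,q4}}
  W1235={{q2},{q2,q4}} W1236={{q2,q4}} W1256={{q2,q4}} W1356={{q2,q4}} W2356={{q2,q4}}
  W12356={{q2,q4}}
components per intersection:
  W1: {{q2},{q4},{q2,q4}}
  W2: {{q2},{q4},{q2,q4}} {{q3},{q1,q3}}
  W3: {{q1},{q1,q3}} {{q2},{q2,q4}}
  W4: {{q1},{q1,q3}}
  W5: {{q2},{q2,q4}}
  W6: {{q4},{q2,q4}}
  W12: {{q2},{q4},{q2,q4}}
  W13: {{q2},{q2,q4}}
  W15: {{q2},{q2,q4}}
  W16: {{q4},{q2,q4}}
  W23: {{q2},{q2,q4}} {{q1,q3}}
  W24: {{q1,q3}}
  W25: {{q2},{q2,q4}}
  W26: {{q4},{q2,q4}}
  W34: {{q1},{q1,q3}}
  W35: {{q2},{q2,q4}}
  W36: {{q2,q4}}
  W56: {{q2,q4}}
  W123: {{q2},{q2,q4}}
  W125: {{q2},{q2,q4}}
  W126: {{q4},{q2,q4}}
  W135: {{q2},{q2,q4}}
  W136: {{q2,q4}}
  W156: {{q2,q4}}
  W234: {{q1,q3}}
  W235: {{q2},{q2,q4}}
  W236: {{q2,q4}}
  W256: {{q2,q4}}
  W356: {{q2,q4}}
  W1235: {{q2},{q2,q4}}
  W1236: {{q2,q4}}
  W1256: {{q2,q4}}
  W1356: {{q2,q4}}
  W2356: {{q2,q4}}
  W12356: {{q2,q4}}
C dims 8,13,11,5; δ0: rk 6, SNF 1^6; δ1: rk 7, SNF 1^7; δ2: rk 4, SNF 1^4
Ȟ^0: (8−6)−0=2 ⇒ Z^2
Ȟ^1: (13−7)−6=0 ⇒ 0
Ȟ^2: (11−4)−7=0 ⇒ 0


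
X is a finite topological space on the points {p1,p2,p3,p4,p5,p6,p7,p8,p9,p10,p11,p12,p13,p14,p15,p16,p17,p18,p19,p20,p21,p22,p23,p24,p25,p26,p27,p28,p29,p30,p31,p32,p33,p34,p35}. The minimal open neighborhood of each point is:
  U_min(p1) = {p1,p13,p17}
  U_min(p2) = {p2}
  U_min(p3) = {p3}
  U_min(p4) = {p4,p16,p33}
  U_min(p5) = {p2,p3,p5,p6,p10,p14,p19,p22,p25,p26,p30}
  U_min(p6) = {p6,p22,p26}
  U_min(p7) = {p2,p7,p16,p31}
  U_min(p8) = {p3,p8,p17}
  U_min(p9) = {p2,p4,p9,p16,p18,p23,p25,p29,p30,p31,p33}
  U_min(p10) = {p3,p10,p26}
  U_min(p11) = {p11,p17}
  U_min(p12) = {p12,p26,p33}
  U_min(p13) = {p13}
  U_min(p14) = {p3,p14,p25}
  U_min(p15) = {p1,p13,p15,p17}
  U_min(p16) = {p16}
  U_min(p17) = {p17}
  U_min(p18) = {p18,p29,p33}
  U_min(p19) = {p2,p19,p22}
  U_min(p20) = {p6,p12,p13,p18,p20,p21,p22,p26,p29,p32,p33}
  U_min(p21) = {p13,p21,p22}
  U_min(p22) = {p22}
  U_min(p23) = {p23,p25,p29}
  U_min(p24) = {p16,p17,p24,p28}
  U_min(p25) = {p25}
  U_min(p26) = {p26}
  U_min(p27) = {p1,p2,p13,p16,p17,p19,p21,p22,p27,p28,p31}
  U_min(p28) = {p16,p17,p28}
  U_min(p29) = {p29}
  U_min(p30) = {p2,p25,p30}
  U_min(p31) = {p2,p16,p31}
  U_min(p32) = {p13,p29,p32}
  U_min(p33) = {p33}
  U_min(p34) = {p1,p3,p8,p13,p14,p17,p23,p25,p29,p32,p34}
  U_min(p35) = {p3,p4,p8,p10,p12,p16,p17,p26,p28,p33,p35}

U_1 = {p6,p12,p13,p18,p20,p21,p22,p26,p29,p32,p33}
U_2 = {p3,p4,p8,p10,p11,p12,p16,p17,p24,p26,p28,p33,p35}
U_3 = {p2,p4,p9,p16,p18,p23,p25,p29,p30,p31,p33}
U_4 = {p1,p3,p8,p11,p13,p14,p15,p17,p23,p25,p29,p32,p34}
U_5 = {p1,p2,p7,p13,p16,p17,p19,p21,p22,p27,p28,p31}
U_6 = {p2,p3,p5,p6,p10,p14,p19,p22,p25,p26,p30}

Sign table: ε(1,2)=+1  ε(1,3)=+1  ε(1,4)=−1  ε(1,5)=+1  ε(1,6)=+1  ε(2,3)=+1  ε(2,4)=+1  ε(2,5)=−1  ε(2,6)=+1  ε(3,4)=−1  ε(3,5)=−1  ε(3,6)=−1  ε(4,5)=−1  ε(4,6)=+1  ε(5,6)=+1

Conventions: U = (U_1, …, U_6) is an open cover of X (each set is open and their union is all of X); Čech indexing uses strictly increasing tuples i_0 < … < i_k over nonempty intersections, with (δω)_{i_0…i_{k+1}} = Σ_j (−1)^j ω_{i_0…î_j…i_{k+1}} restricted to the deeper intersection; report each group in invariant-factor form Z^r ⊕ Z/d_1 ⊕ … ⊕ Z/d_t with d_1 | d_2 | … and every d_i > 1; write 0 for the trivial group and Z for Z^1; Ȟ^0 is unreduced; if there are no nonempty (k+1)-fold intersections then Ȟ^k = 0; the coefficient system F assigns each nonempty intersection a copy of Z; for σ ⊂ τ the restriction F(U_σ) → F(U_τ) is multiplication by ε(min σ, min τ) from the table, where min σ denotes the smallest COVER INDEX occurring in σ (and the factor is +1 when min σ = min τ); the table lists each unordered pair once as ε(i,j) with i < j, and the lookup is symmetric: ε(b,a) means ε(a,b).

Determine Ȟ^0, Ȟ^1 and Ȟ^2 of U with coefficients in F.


Ȟ^0 ≅ 0, Ȟ^1 ≅ Z/2 and Ȟ^2 ≅ Z

nerve simplices:
  U12={p12,p26,p33} U13={p18,p29,p33} U14={p13,p29,p32} U15={p13,p21,p22} U16={p6,p22,p26} U23={p4,p16,p33} U24={p3,p8,p11,p17} U25={p16,p17,p28} U26={p3,p10,p26} U34={p23,p25,p29} U35={p2,p16,p31} U36={p2,p25,p30} U45={p1,p13,p17} U46={p3,p14,p25} U56={p2,p19,p22}
  U123={p33} U126={p26} U134={p29} U145={p13} U156={p22} U235={p16} U245={p17} U246={p3} U346={p25} U356={p2}
C dims 6,15,10; δ0: rk 6, SNF 1^5·2; δ1: rk 9, SNF 1^9
degree 0: 6−6−0 = 0 → Ȟ^0 ≅ 0
degree 1: 15−9−6 = 0 plus torsion [2] → Ȟ^1 ≅ Z/2
degree 2: 10−0−9 = 1 → Ȟ^2 ≅ Z


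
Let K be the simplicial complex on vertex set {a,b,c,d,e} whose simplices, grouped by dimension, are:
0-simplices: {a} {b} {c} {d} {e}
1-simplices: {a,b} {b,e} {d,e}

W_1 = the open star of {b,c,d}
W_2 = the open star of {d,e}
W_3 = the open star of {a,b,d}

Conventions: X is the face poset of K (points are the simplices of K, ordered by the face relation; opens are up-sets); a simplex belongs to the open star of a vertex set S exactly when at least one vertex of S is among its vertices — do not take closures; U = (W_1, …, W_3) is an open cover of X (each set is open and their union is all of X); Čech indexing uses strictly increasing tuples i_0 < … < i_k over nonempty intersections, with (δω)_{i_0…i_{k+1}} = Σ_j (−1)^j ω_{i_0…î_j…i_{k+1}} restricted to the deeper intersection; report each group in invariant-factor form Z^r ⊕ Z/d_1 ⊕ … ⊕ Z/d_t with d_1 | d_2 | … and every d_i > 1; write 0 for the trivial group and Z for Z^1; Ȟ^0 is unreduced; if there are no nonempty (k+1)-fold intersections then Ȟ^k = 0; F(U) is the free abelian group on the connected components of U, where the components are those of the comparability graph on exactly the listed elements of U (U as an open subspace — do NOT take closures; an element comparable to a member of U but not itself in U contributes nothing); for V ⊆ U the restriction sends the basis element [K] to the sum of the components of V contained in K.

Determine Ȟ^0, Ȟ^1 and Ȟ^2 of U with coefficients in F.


Ȟ^0 ≅ Z^2, Ȟ^1 ≅ 0, Ȟ^2 ≅ 0

nerve of the cover:
  W1={{b},{c},{d},{a,b},{b,e},{d,e}} W2={{d},{e},{b,e},{d,e}} W3={{a},{b},{d},{a,b},{b,e},{d,e}}
  W12={{d},{b,e},{d,e}} W13={{b},{d},{a,b},{b,e},{d,e}} W23={{d},{b,e},{d,e}}
  W123={{d},{b,e},{d,e}}
components per intersection:
  W1: {{b},{a,b},{b,e}} {{c}} {{d},{d,e}}
  W2: {{d},{e},{b,e},{d,e}}
  W3: {{a},{b},{a,b},{b,e}} {{d},{d,e}}
  W12: {{d},{d,e}} {{b,e}}
  W13: {{b},{a,b},{b,e}} {{d},{d,e}}
  W23: {{d},{d,e}} {{b,e}}
  W123: {{d},{d,e}} {{b,e}}
C dims 6,6,2; δ0: rk 4, SNF 1^4; δ1: rk 2, SNF 1^2
Ȟ^0 = (6 − 4) − 0 = 2, so Ȟ^0 ≅ Z^2
Ȟ^1 = (6 − 2) − 4 = 0, so Ȟ^1 ≅ 0
Ȟ^2 = (2 − 0) − 2 = 0, so Ȟ^2 ≅ 0


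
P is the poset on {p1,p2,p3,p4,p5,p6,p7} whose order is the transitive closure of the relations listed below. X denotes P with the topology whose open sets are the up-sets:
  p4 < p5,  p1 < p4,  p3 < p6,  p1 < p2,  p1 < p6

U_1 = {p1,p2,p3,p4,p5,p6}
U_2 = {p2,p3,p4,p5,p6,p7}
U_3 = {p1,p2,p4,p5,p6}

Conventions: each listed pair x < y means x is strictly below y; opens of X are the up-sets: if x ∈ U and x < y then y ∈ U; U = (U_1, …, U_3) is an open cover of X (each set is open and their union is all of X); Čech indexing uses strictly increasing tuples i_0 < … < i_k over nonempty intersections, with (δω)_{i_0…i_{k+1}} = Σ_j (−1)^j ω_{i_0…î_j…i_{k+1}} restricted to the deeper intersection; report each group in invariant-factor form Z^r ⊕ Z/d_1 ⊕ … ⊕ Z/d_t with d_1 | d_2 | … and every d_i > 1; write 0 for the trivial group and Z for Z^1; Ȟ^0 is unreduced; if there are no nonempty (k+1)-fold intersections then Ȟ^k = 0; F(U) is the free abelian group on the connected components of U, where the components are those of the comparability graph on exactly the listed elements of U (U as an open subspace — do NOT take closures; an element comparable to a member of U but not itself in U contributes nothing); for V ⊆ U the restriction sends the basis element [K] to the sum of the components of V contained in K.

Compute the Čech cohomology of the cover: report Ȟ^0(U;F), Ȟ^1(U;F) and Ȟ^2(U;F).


Ȟ^0(U;F) ≅ Z^2,  Ȟ^1(U;F) ≅ 0,  Ȟ^2(U;F) ≅ 0

intersection data:
  U12={p2,p3,p4,p5,p6} U13={p1,p2,p4,p5,p6} U23={p2,p4,p5,p6}
  U123={p2,p4,p5,p6}
components per intersection:
  U1: {p1,p2,p3,p4,p5,p6}
  U2: {p2} {p3,p6} {p4,p5} {p7}
  U3: {p1,p2,p4,p5,p6}
  U12: {p2} {p3,p6} {p4,p5}
  U13: {p1,p2,p4,p5,p6}
  U23: {p2} {p4,p5} {p6}
  U123: {p2} {p4,p5} {p6}
C dims 6,7,3; δ0: rk 4, SNF 1^4; δ1: rk 3, SNF 1^3
Ȟ^0 = (6 − 4) − 0 = 2, so Ȟ^0 ≅ Z^2
Ȟ^1 = (7 − 3) − 4 = 0, so Ȟ^1 ≅ 0
Ȟ^2 = (3 − 0) − 3 = 0, so Ȟ^2 ≅ 0


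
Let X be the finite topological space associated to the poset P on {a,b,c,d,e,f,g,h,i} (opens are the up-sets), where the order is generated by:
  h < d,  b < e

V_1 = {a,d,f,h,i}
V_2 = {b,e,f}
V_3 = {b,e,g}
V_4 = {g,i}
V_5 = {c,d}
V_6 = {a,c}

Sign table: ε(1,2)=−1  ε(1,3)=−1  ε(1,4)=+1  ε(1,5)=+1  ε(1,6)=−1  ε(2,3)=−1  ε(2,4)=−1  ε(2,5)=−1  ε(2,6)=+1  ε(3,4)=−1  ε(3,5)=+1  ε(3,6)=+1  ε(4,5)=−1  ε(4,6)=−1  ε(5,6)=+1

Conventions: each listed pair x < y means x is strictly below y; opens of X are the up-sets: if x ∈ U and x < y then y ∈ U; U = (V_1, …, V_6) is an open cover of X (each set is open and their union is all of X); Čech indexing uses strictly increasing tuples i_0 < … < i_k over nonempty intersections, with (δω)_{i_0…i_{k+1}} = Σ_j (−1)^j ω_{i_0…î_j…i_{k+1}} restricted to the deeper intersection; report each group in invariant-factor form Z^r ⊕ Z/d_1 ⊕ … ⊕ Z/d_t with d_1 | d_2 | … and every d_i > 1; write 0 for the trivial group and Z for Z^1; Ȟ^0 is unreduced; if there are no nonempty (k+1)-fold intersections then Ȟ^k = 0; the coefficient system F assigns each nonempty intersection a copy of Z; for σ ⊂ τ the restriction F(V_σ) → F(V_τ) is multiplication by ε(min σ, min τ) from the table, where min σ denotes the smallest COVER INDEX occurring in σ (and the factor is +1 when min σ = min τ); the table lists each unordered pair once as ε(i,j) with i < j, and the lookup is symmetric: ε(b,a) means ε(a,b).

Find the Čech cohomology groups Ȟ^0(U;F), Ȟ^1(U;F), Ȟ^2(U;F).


intersection data:
  V12={f} V14={i} V15={d} V16={a} V23={b,e} V34={g} V56={c}
C dims 6,7; δ0: rk 6, SNF 1^5·2
Ȟ^0 = (6 − 6) − 0 = 0, so Ȟ^0 ≅ 0
Ȟ^1 = (7 − 0) − 6 = 1 plus torsion [2], so Ȟ^1 ≅ Z ⊕ Z/2
Ȟ^2 = (0 − 0) − 0 = 0, so Ȟ^2 ≅ 0

Ȟ^0 = 0; Ȟ^1 = Z ⊕ Z/2; Ȟ^2 = 0


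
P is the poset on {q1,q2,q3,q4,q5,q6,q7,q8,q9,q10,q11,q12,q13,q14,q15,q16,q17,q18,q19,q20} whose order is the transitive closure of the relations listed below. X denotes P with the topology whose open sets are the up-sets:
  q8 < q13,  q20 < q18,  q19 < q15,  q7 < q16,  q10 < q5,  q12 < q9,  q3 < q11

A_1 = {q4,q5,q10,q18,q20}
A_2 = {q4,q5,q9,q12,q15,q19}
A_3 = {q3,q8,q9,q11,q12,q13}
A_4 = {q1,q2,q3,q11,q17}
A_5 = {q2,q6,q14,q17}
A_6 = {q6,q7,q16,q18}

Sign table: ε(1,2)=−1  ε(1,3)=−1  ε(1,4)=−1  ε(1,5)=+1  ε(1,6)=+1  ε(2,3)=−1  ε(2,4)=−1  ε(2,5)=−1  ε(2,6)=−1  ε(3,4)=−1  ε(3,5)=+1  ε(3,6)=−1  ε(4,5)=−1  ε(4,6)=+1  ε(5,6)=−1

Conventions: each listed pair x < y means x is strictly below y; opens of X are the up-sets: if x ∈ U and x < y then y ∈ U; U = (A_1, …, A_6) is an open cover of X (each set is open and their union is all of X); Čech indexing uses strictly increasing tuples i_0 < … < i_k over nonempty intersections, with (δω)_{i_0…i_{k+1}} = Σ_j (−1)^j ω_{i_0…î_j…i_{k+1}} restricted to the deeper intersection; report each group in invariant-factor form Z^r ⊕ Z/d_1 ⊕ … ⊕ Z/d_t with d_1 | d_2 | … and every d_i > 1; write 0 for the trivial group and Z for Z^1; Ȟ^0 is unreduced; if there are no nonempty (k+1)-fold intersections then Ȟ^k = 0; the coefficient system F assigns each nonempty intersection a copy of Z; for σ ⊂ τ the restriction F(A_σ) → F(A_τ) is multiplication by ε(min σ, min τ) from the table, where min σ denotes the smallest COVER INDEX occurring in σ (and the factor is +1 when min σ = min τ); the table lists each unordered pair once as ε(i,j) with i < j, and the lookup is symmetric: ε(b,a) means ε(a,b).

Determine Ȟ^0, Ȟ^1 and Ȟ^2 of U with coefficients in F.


Ȟ^0(U;F) ≅ 0; Ȟ^1(U;F) ≅ Z/2; Ȟ^2(U;F) ≅ 0

cover nerve:
  A12={q4,q5} A16={q18} A23={q9,q12} A34={q3,q11} A45={q2,q17} A56={q6}
C dims 6,6; δ0: rk 6, SNF 1^5·2
Ȟ^0: (6−6)−0=0 ⇒ 0
Ȟ^1: (6−0)−6=0 plus torsion [2] ⇒ Z/2
Ȟ^2: (0−0)−0=0 ⇒ 0


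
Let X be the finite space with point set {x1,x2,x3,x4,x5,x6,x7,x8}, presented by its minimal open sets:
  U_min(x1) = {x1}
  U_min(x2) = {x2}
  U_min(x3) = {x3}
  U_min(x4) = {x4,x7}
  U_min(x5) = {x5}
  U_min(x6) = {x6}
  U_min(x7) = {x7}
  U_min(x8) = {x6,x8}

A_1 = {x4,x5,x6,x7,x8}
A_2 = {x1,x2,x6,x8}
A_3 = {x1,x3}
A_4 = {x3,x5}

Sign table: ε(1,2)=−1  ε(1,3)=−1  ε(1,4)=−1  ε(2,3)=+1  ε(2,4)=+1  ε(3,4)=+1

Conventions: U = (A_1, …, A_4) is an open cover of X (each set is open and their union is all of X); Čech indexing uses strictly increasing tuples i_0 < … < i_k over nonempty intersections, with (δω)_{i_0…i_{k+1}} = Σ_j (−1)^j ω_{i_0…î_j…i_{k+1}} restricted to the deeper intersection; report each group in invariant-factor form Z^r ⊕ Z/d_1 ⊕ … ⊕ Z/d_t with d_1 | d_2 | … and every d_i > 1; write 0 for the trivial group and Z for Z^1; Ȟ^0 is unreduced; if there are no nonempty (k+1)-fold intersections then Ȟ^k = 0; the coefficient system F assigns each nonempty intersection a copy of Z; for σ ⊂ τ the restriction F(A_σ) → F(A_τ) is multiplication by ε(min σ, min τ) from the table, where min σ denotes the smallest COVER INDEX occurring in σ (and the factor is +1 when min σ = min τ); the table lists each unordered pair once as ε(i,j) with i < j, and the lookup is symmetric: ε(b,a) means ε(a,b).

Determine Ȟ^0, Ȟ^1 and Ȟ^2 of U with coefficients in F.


Ȟ^0 = Z; Ȟ^1 = Z; Ȟ^2 = 0

nerve simplices:
  A12={x6,x8} A14={x5} A23={x1} A34={x3}
C dims 4,4; δ0: rk 3, SNF 1^3
degree 0: 4−3−0 = 1 → Ȟ^0 ≅ Z
degree 1: 4−0−3 = 1 → Ȟ^1 ≅ Z
degree 2: 0−0−0 = 0 → Ȟ^2 ≅ 0


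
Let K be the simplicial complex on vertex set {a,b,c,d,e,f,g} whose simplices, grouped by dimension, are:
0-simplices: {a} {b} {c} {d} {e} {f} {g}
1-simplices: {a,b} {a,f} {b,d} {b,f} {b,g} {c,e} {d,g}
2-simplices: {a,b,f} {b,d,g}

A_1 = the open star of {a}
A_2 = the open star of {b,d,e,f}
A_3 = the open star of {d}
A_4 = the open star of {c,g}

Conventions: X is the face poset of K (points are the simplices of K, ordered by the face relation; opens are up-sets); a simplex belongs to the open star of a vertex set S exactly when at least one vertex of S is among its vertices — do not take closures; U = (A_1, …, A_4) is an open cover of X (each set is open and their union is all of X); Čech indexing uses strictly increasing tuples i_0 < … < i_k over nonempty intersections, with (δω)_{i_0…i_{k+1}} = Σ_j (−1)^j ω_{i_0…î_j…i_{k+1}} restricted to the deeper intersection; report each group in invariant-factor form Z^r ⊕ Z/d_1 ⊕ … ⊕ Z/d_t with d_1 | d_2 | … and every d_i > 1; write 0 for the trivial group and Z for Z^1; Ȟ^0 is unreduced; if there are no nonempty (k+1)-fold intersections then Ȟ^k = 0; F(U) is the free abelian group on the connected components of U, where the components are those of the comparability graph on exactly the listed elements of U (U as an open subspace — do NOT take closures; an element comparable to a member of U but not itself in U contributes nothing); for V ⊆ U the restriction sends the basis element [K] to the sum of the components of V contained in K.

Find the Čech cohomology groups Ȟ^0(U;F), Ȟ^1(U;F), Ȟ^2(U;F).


Ȟ^0 ≅ Z^2, Ȟ^1 ≅ 0, Ȟ^2 ≅ 0

nerve simplices:
  A1={{a},{a,b},{a,f},{a,b,f}} A2={{b},{d},{e},{f},{a,b},{a,f},{b,d},{b,f},{b,g},{c,e},{d,g},{a,b,f},{b,d,g}} A3={{d},{b,d},{d,g},{b,d,g}} A4={{c},{g},{b,g},{c,e},{d,g},{b,d,g}}
  A12={{a,b},{a,f},{a,b,f}} A23={{d},{b,d},{d,g},{b,d,g}} A24={{b,g},{c,e},{d,g},{b,d,g}} A34={{d,g},{b,d,g}}
  A234={{d,g},{b,d,g}}
components per intersection:
  A1: {{a},{a,b},{a,f},{a,b,f}}
  A2: {{b},{d},{f},{a,b},{a,f},{b,d},{b,f},{b,g},{d,g},{a,b,f},{b,d,g}} {{e},{c,e}}
  A3: {{d},{b,d},{d,g},{b,d,g}}
  A4: {{c},{c,e}} {{g},{b,g},{d,g},{b,d,g}}
  A12: {{a,b},{a,f},{a,b,f}}
  A23: {{d},{b,d},{d,g},{b,d,g}}
  A24: {{b,g},{d,g},{b,d,g}} {{c,e}}
  A34: {{d,g},{b,d,g}}
  A234: {{d,g},{b,d,g}}
C dims 6,5,1; δ0: rk 4, SNF 1^4; δ1: rk 1, SNF 1^1
degree 0: 6−4−0 = 2 → Ȟ^0 ≅ Z^2
degree 1: 5−1−4 = 0 → Ȟ^1 ≅ 0
degree 2: 1−0−1 = 0 → Ȟ^2 ≅ 0


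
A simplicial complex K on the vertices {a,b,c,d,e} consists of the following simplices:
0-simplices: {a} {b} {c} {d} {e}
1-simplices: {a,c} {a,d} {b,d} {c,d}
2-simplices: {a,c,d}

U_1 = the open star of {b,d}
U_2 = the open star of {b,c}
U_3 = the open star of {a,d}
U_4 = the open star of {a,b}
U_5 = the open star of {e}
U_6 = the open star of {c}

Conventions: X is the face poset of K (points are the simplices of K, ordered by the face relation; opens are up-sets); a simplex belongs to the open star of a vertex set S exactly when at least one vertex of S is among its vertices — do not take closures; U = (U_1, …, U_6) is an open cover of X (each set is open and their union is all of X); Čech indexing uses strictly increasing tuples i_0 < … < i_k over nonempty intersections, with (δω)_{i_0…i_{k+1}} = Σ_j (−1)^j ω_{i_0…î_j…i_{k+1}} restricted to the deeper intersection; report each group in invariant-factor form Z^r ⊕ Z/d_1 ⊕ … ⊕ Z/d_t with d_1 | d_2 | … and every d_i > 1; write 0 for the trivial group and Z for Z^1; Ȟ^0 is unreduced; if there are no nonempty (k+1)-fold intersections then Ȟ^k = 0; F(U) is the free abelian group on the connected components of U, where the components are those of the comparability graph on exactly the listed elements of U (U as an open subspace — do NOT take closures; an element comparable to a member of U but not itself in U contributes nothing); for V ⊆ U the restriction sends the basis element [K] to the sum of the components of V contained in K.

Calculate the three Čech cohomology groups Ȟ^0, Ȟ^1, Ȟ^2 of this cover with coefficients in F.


cover nerve:
  U1={{b},{d},{a,d},{b,d},{c,d},{a,c,d}} U2={{b},{c},{a,c},{b,d},{c,d},{a,c,d}} U3={{a},{d},{a,c},{a,d},{b,d},{c,d},{a,c,d}} U4={{a},{b},{a,c},{a,d},{b,d},{a,c,d}} U5={{e}} U6={{c},{a,c},{c,d},{a,c,d}}
  U12={{b},{b,d},{c,d},{a,c,d}} U13={{d},{a,d},{b,d},{c,d},{a,c,d}} U14={{b},{a,d},{b,d},{a,c,d}} U16={{c,d},{a,c,d}} U23={{a,c},{b,d},{c,d},{a,c,d}} U24={{b},{a,c},{b,d},{a,c,d}} U26={{c},{a,c},{c,d},{a,c,d}} U34={{a},{a,c},{a,d},{b,d},{a,c,d}} U36={{a,c},{c,d},{a,c,d}} U46={{a,c},{a,c,d}}
  U123={{b,d},{c,d},{a,c,d}} U124={{b},{b,d},{a,c,d}} U126={{c,d},{a,c,d}} U134={{a,d},{b,d},{a,c,d}} U136={{c,d},{a,c,d}} U146={{a,c,d}} U234={{a,c},{b,d},{a,c,d}} U236={{a,c},{c,d},{a,c,d}} U246={{a,c},{a,c,d}} U346={{a,c},{a,c,d}}
  U1234={{b,d},{a,c,d}} U1236={{c,d},{a,c,d}} U1246={{a,c,d}} U1346={{a,c,d}} U2346={{a,c},{a,c,d}}
  U12346={{a,c,d}}
components per intersection:
  U1: {{b},{d},{a,d},{b,d},{c,d},{a,c,d}}
  U2: {{b},{b,d}} {{c},{a,c},{c,d},{a,c,d}}
  U3: {{a},{d},{a,c},{a,d},{b,d},{c,d},{a,c,d}}
  U4: {{a},{a,c},{a,d},{a,c,d}} {{b},{b,d}}
  U5: {{e}}
  U6: {{c},{a,c},{c,d},{a,c,d}}
  U12: {{b},{b,d}} {{c,d},{a,c,d}}
  U13: {{d},{a,d},{b,d},{c,d},{a,c,d}}
  U14: {{b},{b,d}} {{a,d},{a,c,d}}
  U16: {{c,d},{a,c,d}}
  U23: {{a,c},{c,d},{a,c,d}} {{b,d}}
  U24: {{b},{b,d}} {{a,c},{a,c,d}}
  U26: {{c},{a,c},{c,d},{a,c,d}}
  U34: {{a},{a,c},{a,d},{a,c,d}} {{b,d}}
  U36: {{a,c},{c,d},{a,c,d}}
  U46: {{a,c},{a,c,d}}
  U123: {{b,d}} {{c,d},{a,c,d}}
  U124: {{b},{b,d}} {{a,c,d}}
  U126: {{c,d},{a,c,d}}
  U134: {{a,d},{a,c,d}} {{b,d}}
  U136: {{c,d},{a,c,d}}
  U146: {{a,c,d}}
  U234: {{a,c},{a,c,d}} {{b,d}}
  U236: {{a,c},{c,d},{a,c,d}}
  U246: {{a,c},{a,c,d}}
  U346: {{a,c},{a,c,d}}
  U1234: {{b,d}} {{a,c,d}}
  U1236: {{c,d},{a,c,d}}
  U1246: {{a,c,d}}
  U1346: {{a,c,d}}
  U2346: {{a,c},{a,c,d}}
  U12346: {{a,c,d}}
C dims 8,15,14,6; δ0: rk 6, SNF 1^6; δ1: rk 9, SNF 1^9; δ2: rk 5, SNF 1^5
Ȟ^0: (8−6)−0=2 ⇒ Z^2
Ȟ^1: (15−9)−6=0 ⇒ 0
Ȟ^2: (14−5)−9=0 ⇒ 0

Ȟ^0 = Z^2,  Ȟ^1 = 0,  Ȟ^2 = 0


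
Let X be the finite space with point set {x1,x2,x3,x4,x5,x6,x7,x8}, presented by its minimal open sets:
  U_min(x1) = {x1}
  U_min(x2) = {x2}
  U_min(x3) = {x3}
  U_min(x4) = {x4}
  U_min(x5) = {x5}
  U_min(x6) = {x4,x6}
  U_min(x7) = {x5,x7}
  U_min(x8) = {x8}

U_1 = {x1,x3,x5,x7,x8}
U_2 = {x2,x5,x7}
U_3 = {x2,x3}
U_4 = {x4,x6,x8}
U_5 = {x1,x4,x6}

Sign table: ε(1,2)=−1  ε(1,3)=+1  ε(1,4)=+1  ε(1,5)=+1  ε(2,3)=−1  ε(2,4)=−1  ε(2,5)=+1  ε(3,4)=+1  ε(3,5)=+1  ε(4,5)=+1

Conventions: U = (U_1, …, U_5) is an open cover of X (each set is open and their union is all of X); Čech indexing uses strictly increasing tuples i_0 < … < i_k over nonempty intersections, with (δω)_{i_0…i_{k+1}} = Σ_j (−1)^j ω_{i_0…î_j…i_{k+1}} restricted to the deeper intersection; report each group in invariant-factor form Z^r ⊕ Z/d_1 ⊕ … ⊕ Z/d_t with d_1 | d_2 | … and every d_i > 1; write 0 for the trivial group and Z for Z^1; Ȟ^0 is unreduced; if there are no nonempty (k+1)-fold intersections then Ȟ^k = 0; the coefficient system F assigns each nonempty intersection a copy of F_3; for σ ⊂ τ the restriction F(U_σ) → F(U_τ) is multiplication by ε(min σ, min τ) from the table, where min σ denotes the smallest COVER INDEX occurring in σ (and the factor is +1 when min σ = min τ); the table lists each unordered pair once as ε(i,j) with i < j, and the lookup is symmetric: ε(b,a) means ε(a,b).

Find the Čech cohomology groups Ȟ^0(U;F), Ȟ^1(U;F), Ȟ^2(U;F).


Ȟ^0 = Z/3; Ȟ^1 = Z/3 ⊕ Z/3; Ȟ^2 = 0

cover nerve:
  U12={x5,x7} U13={x3} U14={x8} U15={x1} U23={x2} U45={x4,x6}
C dims 5,6; δ0: rk_F3 4
Ȟ^0: (5−4)−0=1 ⇒ Z/3
Ȟ^1: (6−0)−4=2 ⇒ Z/3 ⊕ Z/3
Ȟ^2: (0−0)−0=0 ⇒ 0


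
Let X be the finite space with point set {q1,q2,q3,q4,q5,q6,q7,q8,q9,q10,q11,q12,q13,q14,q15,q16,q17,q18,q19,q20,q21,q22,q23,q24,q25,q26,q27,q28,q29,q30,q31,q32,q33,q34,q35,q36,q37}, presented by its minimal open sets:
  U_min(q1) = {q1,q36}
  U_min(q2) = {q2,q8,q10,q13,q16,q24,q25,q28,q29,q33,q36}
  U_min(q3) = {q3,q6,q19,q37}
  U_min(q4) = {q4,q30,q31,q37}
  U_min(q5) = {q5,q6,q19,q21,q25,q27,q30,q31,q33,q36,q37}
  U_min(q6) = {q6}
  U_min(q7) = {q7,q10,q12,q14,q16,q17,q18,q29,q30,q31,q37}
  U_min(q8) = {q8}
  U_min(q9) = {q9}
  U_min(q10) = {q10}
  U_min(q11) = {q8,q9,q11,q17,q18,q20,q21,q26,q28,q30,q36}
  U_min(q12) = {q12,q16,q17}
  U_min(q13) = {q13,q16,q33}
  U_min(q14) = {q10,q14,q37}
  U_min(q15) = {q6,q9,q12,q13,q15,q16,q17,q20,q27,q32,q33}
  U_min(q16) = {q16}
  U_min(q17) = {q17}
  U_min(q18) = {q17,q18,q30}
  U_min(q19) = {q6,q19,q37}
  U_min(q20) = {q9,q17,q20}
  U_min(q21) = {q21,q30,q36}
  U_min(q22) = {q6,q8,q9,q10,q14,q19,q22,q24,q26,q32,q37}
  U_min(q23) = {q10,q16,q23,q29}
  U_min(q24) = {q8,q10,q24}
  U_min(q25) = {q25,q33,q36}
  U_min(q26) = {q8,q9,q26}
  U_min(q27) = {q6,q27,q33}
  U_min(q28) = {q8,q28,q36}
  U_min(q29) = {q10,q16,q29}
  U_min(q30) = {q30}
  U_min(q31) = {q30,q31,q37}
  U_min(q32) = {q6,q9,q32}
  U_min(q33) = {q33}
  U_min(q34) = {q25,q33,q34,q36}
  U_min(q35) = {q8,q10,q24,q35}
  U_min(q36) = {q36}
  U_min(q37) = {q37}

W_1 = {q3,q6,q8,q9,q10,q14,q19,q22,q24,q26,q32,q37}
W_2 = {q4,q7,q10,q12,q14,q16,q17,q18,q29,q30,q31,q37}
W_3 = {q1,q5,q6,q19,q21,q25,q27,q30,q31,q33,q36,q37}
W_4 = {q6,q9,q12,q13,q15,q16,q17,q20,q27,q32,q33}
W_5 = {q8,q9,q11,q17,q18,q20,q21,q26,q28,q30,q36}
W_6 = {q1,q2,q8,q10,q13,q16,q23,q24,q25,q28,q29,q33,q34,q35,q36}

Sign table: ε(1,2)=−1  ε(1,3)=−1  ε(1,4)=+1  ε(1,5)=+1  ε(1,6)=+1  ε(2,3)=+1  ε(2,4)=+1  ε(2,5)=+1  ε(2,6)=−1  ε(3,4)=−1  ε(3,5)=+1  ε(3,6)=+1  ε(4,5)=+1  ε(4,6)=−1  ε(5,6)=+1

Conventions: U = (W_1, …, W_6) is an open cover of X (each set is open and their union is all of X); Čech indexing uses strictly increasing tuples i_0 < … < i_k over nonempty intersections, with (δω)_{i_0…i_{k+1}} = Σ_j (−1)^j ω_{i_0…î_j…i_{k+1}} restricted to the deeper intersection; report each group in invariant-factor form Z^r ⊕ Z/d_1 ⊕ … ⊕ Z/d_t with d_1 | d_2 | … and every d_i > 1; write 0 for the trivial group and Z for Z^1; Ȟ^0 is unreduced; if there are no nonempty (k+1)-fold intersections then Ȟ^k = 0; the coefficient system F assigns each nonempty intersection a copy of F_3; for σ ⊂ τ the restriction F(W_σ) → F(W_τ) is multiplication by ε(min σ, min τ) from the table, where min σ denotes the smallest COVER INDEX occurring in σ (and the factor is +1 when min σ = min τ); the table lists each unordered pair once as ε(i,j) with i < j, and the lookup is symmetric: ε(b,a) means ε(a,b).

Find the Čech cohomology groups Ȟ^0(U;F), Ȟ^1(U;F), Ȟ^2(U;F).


Ȟ^0 ≅ 0; Ȟ^1 ≅ 0; Ȟ^2 ≅ Z/3

nerve of the cover:
  W12={q10,q14,q37} W13={q6,q19,q37} W14={q6,q9,q32} W15={q8,q9,q26} W16={q8,q10,q24} W23={q30,q31,q37} W24={q12,q16,q17} W25={q17,q18,q30} W26={q10,q16,q29} W34={q6,q27,q33} W35={q21,q30,q36} W36={q1,q25,q33,q36} W45={q9,q17,q20} W46={q13,q16,q33} W56={q8,q28,q36}
  W123={q37} W126={q10} W134={q6} W145={q9} W156={q8} W235={q30} W245={q17} W246={q16} W346={q33} W356={q36}
C dims 6,15,10; δ0: rk_F3 6; δ1: rk_F3 9
Ȟ^0 = (6 − 6) − 0 = 0, so Ȟ^0 ≅ 0
Ȟ^1 = (15 − 9) − 6 = 0, so Ȟ^1 ≅ 0
Ȟ^2 = (10 − 0) − 9 = 1, so Ȟ^2 ≅ Z/3


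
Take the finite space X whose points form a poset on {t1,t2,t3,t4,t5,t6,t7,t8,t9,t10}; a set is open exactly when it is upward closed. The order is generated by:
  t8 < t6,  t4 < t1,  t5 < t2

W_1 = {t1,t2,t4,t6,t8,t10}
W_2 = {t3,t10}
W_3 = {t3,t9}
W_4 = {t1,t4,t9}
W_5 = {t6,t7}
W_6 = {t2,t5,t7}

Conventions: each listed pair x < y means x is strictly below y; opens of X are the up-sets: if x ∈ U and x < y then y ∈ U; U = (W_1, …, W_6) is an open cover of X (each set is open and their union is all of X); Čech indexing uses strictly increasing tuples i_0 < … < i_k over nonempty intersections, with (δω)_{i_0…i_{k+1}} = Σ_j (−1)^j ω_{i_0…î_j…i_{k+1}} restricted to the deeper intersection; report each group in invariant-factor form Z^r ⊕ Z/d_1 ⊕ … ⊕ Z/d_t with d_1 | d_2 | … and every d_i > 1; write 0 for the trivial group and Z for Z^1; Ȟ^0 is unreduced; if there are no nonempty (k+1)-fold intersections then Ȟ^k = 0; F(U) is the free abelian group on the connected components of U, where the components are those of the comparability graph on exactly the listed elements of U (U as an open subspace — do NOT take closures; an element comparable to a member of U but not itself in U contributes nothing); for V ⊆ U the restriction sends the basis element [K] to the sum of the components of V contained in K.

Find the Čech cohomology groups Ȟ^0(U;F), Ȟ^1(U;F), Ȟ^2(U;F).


Ȟ^0 ≅ Z^7; Ȟ^1 ≅ 0; Ȟ^2 ≅ 0

nerve of the cover:
  W12={t10} W14={t1,t4} W15={t6} W16={t2} W23={t3} W34={t9} W56={t7}
components per intersection:
  W1: {t1,t4} {t2} {t6,t8} {t10}
  W2: {t3} {t10}
  W3: {t3} {t9}
  W4: {t1,t4} {t9}
  W5: {t6} {t7}
  W6: {t2,t5} {t7}
  W12: {t10}
  W14: {t1,t4}
  W15: {t6}
  W16: {t2}
  W23: {t3}
  W34: {t9}
  W56: {t7}
C dims 14,7; δ0: rk 7, SNF 1^7
Ȟ^0 = (14 − 7) − 0 = 7, so Ȟ^0 ≅ Z^7
Ȟ^1 = (7 − 0) − 7 = 0, so Ȟ^1 ≅ 0
Ȟ^2 = (0 − 0) − 0 = 0, so Ȟ^2 ≅ 0
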